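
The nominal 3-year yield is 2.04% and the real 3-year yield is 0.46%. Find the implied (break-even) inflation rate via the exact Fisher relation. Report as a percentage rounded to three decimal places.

(1 + π) = (1 + i)/(1 + r) = 1.02040 / 1.00460 = 1.015728
Break-even inflation = 1.015728 − 1 → 1.573%.

1.573%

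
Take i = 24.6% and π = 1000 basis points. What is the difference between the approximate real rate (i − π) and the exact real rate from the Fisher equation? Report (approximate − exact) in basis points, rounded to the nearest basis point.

133 basis points

Approximate: r ≈ 24.600% − 10.000% = 14.6000%
Exact: (1 + 0.2460)/(1 + 0.1000) − 1 = 13.2727%
Error = 14.6000% − 13.2727% = 1.3273% → 133 basis points.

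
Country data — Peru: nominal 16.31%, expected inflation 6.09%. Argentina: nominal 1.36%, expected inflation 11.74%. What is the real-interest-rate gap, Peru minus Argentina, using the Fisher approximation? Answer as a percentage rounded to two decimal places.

20.60%

Peru: 16.31% − 6.09% = 10.220%
Argentina: 1.36% − 11.74% = -10.380%
Differential = 20.600% → 20.60%.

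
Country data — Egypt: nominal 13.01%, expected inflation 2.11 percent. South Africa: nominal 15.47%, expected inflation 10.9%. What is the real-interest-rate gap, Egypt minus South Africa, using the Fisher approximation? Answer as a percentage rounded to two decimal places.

6.33%

Egypt: 13.01% − 2.11% = 10.900%
South Africa: 15.47% − 10.9% = 4.570%
Differential = 6.330% → 6.33%.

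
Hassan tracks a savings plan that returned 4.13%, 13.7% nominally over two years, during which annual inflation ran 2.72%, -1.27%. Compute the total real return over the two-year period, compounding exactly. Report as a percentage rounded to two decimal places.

Nominal growth factor = 1.0413 × 1.1370 = 1.183958
Price-level growth factor = 1.0272 × 0.9873 = 1.014155
Real growth factor = 1.183958 / 1.014155 = 1.167434
Total real return = 1.167434 − 1 → 16.74%.

16.74%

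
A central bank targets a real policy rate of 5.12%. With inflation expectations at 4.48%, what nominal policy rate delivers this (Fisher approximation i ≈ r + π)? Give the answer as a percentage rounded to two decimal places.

i ≈ r + π = 5.12% + 4.48% = 9.60%.

9.60%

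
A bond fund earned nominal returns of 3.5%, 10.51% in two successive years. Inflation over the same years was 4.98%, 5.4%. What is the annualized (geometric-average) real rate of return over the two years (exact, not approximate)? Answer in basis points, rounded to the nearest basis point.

167 basis points

Nominal growth factor = 1.0350 × 1.1051 = 1.14377850
Price-level growth factor = 1.0498 × 1.0540 = 1.10648920
Real growth factor = 1.14377850 / 1.10648920 = 1.03370055
Annualized real rate = 1.03370055^(1/2) − 1 = 1.6711% → 167 basis points.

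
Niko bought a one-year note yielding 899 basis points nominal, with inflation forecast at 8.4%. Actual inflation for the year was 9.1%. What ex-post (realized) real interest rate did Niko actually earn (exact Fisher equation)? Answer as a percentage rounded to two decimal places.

Ex-post: (1 + 0.0899)/(1 + 0.0910) − 1 = -0.1008%
So the realized real rate is -0.10%.

-0.10%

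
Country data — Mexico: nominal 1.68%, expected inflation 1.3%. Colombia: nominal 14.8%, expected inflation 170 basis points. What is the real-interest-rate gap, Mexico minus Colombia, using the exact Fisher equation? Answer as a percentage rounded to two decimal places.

Mexico: (1 + 0.0168)/(1 + 0.0130) − 1 = 0.3751%
Colombia: (1 + 0.1480)/(1 + 0.0170) − 1 = 12.8810%
Differential = 0.3751% − 12.8810% = -12.5059% → -12.51%.

-12.51%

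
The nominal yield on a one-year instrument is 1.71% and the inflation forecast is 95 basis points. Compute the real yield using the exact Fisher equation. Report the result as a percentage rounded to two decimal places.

1 + r = 1.01710 / 1.00950 = 1.007528
r = 1.007528 − 1 = 0.7528%, i.e. 0.75%.

0.75%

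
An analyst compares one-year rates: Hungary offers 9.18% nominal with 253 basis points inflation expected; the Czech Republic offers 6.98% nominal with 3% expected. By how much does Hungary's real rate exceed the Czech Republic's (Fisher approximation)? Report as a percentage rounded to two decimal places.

2.67%

Hungary: 9.18% − 2.53% = 6.650%
The Czech Republic: 6.98% − 3% = 3.980%
Differential = 2.670% → 2.67%.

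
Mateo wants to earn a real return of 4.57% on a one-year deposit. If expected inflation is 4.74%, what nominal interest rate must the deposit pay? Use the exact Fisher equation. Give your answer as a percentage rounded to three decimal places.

(1 + i) = (1 + r)(1 + π) = 1.04570 × 1.04740 = 1.09526618
i = 1.09526618 − 1, so the required nominal rate is 9.527%.

9.527%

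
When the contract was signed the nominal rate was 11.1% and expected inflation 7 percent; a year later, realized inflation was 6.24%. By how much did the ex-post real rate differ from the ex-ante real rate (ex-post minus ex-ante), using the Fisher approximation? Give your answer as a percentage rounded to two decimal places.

0.76%

Ex-ante: 11.1% − 7% = 4.100%
Ex-post: 11.1% − 6.24% = 4.860%
Difference (ex-post − ex-ante) = 0.7600% → 0.76%.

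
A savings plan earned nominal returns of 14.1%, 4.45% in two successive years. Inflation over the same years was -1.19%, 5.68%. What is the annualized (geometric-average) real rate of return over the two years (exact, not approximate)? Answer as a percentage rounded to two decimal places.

Nominal growth factor = 1.1410 × 1.0445 = 1.19177450
Price-level growth factor = 0.9881 × 1.0568 = 1.04422408
Real growth factor = 1.19177450 / 1.04422408 = 1.14130149
Annualized real rate = 1.14130149^(1/2) − 1 = 6.8317% → 6.83%.

6.83%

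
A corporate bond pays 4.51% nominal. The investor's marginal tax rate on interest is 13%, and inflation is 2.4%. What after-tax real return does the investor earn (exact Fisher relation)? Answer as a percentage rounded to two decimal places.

1.49%

After-tax nominal return = 4.51% × (1 − 0.13) = 3.9237%.
1 + r = 1.039237 / 1.02400 = 1.014880
After-tax real rate = 1.014880 − 1 → 1.49%.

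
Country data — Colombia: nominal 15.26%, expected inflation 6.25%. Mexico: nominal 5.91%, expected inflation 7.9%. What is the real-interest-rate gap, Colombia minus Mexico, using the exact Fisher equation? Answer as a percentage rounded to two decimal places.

Colombia: (1 + 0.1526)/(1 + 0.0625) − 1 = 8.4800%
Mexico: (1 + 0.0591)/(1 + 0.0790) − 1 = -1.8443%
Differential = 8.4800% − (-1.8443%) = 10.3243% → 10.32%.

10.32%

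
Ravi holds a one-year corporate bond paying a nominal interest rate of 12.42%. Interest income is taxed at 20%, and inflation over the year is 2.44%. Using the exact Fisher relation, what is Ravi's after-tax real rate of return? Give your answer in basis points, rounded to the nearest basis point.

732 basis points

After-tax nominal return = 12.42% × (1 − 0.2) = 9.9360%.
1 + r = 1.09936 / 1.02440 = 1.073175
After-tax real rate = 1.073175 − 1 → 732 basis points.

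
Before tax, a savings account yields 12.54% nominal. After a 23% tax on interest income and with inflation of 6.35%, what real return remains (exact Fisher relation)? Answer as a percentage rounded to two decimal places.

3.11%

After-tax nominal return = 12.54% × (1 − 0.23) = 9.6558%.
1 + r = 1.096558 / 1.06350 = 1.031084
After-tax real rate = 1.031084 − 1 → 3.11%.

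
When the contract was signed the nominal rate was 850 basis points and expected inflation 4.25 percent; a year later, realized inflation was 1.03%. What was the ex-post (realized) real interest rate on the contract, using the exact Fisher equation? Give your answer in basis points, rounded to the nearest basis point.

739 basis points

Ex-post: (1 + 0.0850)/(1 + 0.0103) − 1 = 7.3938%
So the realized real rate is 739 basis points.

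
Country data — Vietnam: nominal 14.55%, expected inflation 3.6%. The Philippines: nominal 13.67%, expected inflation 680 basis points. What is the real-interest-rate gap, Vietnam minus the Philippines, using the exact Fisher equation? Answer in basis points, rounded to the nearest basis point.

Vietnam: (1 + 0.1455)/(1 + 0.0360) − 1 = 10.5695%
The Philippines: (1 + 0.1367)/(1 + 0.0680) − 1 = 6.4326%
Differential = 10.5695% − 6.4326% = 4.1369% → 414 basis points.

414 basis points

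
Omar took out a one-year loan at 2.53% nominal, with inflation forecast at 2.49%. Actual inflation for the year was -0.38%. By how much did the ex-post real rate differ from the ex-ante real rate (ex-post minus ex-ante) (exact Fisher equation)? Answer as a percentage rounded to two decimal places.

2.88%

Ex-ante: (1 + 0.0253)/(1 + 0.0249) − 1 = 0.0390%
Ex-post: (1 + 0.0253)/(1 − 0.0038) − 1 = 2.9211%
Difference (ex-post − ex-ante) = 2.8821% → 2.88%.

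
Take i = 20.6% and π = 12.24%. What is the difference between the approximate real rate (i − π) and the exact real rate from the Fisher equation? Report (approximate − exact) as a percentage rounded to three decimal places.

0.912%

Approximate: r ≈ 20.600% − 12.240% = 8.3600%
Exact: (1 + 0.2060)/(1 + 0.1224) − 1 = 7.4483%
Error = 8.3600% − 7.4483% = 0.9117% → 0.912%.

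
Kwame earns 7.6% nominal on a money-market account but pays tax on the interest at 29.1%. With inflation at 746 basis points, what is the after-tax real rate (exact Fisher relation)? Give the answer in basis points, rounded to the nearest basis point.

After-tax nominal return = 7.6% × (1 − 0.291) = 5.3884%.
1 + r = 1.053884 / 1.07460 = 0.980722
After-tax real rate = 0.980722 − 1 → -193 basis points.

-193 basis points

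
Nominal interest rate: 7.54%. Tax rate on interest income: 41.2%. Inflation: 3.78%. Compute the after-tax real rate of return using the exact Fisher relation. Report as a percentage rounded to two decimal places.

After-tax nominal return = 7.54% × (1 − 0.412) = 4.43352%.
1 + r = 1.0443352 / 1.03780 = 1.006297
After-tax real rate = 1.006297 − 1 → 0.63%.

0.63%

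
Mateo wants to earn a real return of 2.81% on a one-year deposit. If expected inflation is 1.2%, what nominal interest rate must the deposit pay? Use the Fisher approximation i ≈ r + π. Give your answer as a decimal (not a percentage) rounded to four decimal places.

i ≈ r + π = 2.81% + 1.2% = 0.0401.

0.0401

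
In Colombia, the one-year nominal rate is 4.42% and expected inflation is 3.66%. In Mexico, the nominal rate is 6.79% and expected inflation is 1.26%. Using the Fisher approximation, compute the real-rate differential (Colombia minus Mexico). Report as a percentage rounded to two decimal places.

Colombia: 4.42% − 3.66% = 0.760%
Mexico: 6.79% − 1.26% = 5.530%
Differential = -4.770% → -4.77%.

-4.77%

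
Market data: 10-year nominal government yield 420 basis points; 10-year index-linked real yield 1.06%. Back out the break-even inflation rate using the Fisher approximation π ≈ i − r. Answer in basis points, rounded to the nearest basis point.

π ≈ i − r = 4.2% − 1.06% → 314 basis points.

314 basis points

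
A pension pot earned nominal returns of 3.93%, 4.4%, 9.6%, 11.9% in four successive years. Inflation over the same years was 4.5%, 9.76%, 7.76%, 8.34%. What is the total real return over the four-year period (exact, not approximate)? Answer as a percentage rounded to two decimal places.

-0.63%

Nominal growth factor = 1.0393 × 1.0440 × 1.0960 × 1.1190 = 1.330706
Price-level growth factor = 1.0450 × 1.0976 × 1.0776 × 1.0834 = 1.339081
Real growth factor = 1.330706 / 1.339081 = 0.993746
Total real return = 0.993746 − 1 → -0.63%.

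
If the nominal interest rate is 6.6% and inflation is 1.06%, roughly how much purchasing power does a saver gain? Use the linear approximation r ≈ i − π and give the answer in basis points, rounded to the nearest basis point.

r ≈ i − π = 6.6% − 1.06% = 554 basis points.

554 basis points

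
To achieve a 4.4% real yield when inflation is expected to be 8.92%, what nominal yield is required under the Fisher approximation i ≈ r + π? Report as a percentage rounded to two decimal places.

i ≈ r + π = 4.4% + 8.92% = 13.32%.

13.32%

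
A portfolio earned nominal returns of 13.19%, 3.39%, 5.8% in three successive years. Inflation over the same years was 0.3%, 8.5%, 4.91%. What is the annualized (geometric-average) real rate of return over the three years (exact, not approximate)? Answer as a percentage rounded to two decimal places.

2.74%

Nominal growth factor = 1.1319 × 1.0339 × 1.0580 = 1.23814715
Price-level growth factor = 1.0030 × 1.0850 × 1.0491 = 1.14168832
Real growth factor = 1.23814715 / 1.14168832 = 1.08448788
Annualized real rate = 1.08448788^(1/3) − 1 = 2.7405% → 2.74%.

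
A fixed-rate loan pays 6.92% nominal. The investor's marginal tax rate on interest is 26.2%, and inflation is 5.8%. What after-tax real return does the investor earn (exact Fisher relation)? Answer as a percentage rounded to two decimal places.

After-tax nominal return = 6.92% × (1 − 0.262) = 5.10696%.
1 + r = 1.0510696 / 1.05800 = 0.9934495
After-tax real rate = 0.9934495 − 1 → -0.66%.

-0.66%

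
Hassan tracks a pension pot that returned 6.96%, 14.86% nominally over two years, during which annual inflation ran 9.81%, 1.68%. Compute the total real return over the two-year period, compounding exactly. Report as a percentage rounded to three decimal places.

10.030%

Nominal growth factor = 1.0696 × 1.1486 = 1.228543
Price-level growth factor = 1.0981 × 1.0168 = 1.116548
Real growth factor = 1.228543 / 1.116548 = 1.100304
Total real return = 1.100304 − 1 → 10.030%.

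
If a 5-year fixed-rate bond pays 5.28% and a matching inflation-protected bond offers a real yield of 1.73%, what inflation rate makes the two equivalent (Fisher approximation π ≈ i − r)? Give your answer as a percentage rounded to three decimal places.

π ≈ i − r = 5.28% − 1.73% → 3.550%.

3.550%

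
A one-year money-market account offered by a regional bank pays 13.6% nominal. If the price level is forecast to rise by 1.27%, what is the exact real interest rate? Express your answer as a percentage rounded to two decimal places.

1 + r = 1.13600 / 1.01270 = 1.121754
r = 1.121754 − 1 = 12.1754%, i.e. 12.18%.

12.18%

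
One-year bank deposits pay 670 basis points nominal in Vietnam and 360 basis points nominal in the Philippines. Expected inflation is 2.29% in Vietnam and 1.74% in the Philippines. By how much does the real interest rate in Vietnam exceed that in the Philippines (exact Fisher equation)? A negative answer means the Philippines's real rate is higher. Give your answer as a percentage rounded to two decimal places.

2.48%

Vietnam: (1 + 0.0670)/(1 + 0.0229) − 1 = 4.3113%
The Philippines: (1 + 0.0360)/(1 + 0.0174) − 1 = 1.8282%
Differential = 4.3113% − 1.8282% = 2.4831% → 2.48%.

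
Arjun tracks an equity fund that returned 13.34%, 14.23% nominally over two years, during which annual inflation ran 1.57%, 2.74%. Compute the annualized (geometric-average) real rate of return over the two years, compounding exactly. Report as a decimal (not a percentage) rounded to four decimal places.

0.1139

Compound the nominal returns: 1.1334 × 1.1423 = 1.29468282.
Compound inflation: 1.0157 × 1.0274 = 1.04353018.
Deflate: 1.29468282 / 1.04353018 = 1.24067597.
Annualized real rate = 1.24067597^(1/2) − 1 = 11.3856% → 0.1139.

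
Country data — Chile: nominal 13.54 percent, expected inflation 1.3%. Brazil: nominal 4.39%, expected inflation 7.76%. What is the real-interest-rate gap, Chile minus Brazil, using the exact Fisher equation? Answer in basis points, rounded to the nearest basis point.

1521 basis points

Chile: (1 + 0.1354)/(1 + 0.0130) − 1 = 12.0829%
Brazil: (1 + 0.0439)/(1 + 0.0776) − 1 = -3.1273%
Differential = 12.0829% − (-3.1273%) = 15.2102% → 1521 basis points.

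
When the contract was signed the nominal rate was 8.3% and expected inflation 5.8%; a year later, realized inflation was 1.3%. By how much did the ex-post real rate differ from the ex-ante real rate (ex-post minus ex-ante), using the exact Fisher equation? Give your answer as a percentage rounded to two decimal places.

4.55%

Ex-ante: (1 + 0.0830)/(1 + 0.0580) − 1 = 2.3629%
Ex-post: (1 + 0.0830)/(1 + 0.0130) − 1 = 6.9102%
Difference (ex-post − ex-ante) = 4.5472% → 4.55%.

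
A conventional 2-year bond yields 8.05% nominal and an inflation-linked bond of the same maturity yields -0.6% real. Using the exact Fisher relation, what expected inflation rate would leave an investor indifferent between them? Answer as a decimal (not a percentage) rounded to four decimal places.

0.0870

(1 + π) = (1 + i)/(1 + r) = 1.08050 / 0.99400 = 1.087022
Break-even inflation = 1.087022 − 1 → 0.0870.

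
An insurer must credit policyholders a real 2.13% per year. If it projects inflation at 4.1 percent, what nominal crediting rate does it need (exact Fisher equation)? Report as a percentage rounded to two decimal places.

(1 + i) = (1 + r)(1 + π) = 1.02130 × 1.04100 = 1.0631733
i = 1.0631733 − 1, so the required nominal rate is 6.32%.

6.32%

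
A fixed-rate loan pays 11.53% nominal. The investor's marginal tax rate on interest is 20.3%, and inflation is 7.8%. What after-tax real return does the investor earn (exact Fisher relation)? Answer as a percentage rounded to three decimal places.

After-tax nominal return = 11.53% × (1 − 0.203) = 9.18941%.
1 + r = 1.0918941 / 1.07800 = 1.012889
After-tax real rate = 1.012889 − 1 → 1.289%.

1.289%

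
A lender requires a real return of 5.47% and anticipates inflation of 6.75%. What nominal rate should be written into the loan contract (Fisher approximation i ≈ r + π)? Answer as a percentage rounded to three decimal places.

i ≈ r + π = 5.47% + 6.75% = 12.220%.

12.220%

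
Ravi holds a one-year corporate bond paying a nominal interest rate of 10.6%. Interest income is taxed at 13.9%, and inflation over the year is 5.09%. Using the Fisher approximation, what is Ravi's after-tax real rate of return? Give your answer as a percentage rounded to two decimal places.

After-tax nominal return = 10.6% × (1 − 0.139) = 9.1266%.
r ≈ 9.1266% − 5.09% → 4.04%.

4.04%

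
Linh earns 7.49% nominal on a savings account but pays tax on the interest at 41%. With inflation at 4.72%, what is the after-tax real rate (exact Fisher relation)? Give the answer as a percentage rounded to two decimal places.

After-tax nominal return = 7.49% × (1 − 0.41) = 4.4191%.
1 + r = 1.044191 / 1.04720 = 0.997127
After-tax real rate = 0.997127 − 1 → -0.29%.

-0.29%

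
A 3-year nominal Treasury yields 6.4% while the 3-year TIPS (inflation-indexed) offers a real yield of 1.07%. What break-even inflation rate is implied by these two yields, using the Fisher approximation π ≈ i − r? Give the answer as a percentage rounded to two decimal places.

π ≈ i − r = 6.4% − 1.07% → 5.33%.

5.33%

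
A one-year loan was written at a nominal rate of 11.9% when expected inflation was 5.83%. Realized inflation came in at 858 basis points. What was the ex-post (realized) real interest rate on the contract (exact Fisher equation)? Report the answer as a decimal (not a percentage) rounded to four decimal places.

Ex-post: (1 + 0.1190)/(1 + 0.0858) − 1 = 3.0577%
So the realized real rate is 0.0306.

0.0306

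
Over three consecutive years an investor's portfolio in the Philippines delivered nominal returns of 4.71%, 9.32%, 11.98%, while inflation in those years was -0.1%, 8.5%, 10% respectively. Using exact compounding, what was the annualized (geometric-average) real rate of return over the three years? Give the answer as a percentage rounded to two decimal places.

Compound the nominal returns: 1.0471 × 1.0932 × 1.1198 = 1.28182355.
Compound inflation: 0.9990 × 1.0850 × 1.1000 = 1.19230650.
Deflate: 1.28182355 / 1.19230650 = 1.07507889.
Annualized real rate = 1.07507889^(1/3) − 1 = 2.4425% → 2.44%.

2.44%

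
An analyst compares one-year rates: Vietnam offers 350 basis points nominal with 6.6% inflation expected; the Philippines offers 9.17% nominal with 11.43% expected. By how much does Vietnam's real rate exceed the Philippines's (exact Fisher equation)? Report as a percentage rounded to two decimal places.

-0.88%

Vietnam: (1 + 0.0350)/(1 + 0.0660) − 1 = -2.9081%
The Philippines: (1 + 0.0917)/(1 + 0.1143) − 1 = -2.0282%
Differential = -2.9081% − (-2.0282%) = -0.8799% → -0.88%.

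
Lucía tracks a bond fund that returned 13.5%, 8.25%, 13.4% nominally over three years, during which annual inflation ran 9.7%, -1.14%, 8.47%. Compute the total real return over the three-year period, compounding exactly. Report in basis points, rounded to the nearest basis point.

Compound the nominal returns: 1.1350 × 1.0825 × 1.1340 = 1.393275.
Compound inflation: 1.0970 × 0.9886 × 1.0847 = 1.176351.
Deflate: 1.393275 / 1.176351 = 1.184404.
Total real return = 1.184404 − 1 → 1844 basis points.

1844 basis points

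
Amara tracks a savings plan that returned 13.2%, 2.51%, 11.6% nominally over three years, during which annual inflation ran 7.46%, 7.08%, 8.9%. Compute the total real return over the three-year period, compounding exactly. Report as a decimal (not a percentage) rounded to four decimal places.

Compound the nominal returns: 1.1320 × 1.0251 × 1.1160 = 1.295021.
Compound inflation: 1.0746 × 1.0708 × 1.0890 = 1.253092.
Deflate: 1.295021 / 1.253092 = 1.033460.
Total real return = 1.033460 − 1 → 0.0335.

0.0335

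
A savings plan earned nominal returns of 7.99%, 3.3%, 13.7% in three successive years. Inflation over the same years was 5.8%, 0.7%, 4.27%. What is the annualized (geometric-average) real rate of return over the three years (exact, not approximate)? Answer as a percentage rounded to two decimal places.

Compound the nominal returns: 1.0799 × 1.0330 × 1.1370 = 1.26836523.
Compound inflation: 1.0580 × 1.0070 × 1.0427 = 1.11089884.
Deflate: 1.26836523 / 1.11089884 = 1.14174683.
Annualized real rate = 1.14174683^(1/3) − 1 = 4.5177% → 4.52%.

4.52%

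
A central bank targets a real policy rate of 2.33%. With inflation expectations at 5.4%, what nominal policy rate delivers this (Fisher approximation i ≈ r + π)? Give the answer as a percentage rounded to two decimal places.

i ≈ r + π = 2.33% + 5.4% = 7.73%.

7.73%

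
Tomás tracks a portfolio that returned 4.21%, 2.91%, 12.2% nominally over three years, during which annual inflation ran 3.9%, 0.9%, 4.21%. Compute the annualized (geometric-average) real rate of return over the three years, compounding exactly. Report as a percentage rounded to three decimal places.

3.272%

Compound the nominal returns: 1.0421 × 1.0291 × 1.1220 = 1.20326097.
Compound inflation: 1.0390 × 1.0090 × 1.0421 = 1.09248658.
Deflate: 1.20326097 / 1.09248658 = 1.10139657.
Annualized real rate = 1.10139657^(1/3) − 1 = 3.2717% → 3.272%.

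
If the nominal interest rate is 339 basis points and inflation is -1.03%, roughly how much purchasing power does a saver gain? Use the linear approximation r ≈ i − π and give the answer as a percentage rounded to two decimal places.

r ≈ i − π = 3.39% − (-1.03%) = 4.42%.

4.42%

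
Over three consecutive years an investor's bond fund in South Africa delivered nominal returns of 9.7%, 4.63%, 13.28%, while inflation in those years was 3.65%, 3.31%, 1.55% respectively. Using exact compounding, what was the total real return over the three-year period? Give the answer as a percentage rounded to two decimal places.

Compound the nominal returns: 1.0970 × 1.0463 × 1.1328 = 1.300218.
Compound inflation: 1.0365 × 1.0331 × 1.0155 = 1.087406.
Deflate: 1.300218 / 1.087406 = 1.195706.
Total real return = 1.195706 − 1 → 19.57%.

19.57%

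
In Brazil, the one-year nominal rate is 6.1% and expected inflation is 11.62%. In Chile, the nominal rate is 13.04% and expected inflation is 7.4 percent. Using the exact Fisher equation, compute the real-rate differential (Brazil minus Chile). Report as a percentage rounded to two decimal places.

-10.20%

Brazil: (1 + 0.0610)/(1 + 0.1162) − 1 = -4.9454%
Chile: (1 + 0.1304)/(1 + 0.0740) − 1 = 5.2514%
Differential = -4.9454% − 5.2514% = -10.1967% → -10.20%.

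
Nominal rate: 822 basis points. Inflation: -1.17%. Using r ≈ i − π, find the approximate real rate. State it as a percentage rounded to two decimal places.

9.39%

r ≈ i − π = 8.22% − (-1.17%) = 9.39%.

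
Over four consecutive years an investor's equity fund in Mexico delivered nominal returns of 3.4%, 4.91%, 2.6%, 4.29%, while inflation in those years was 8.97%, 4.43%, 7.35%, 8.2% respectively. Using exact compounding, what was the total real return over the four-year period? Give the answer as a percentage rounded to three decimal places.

-12.186%

Nominal growth factor = 1.0340 × 1.0491 × 1.0260 × 1.0429 = 1.160720
Price-level growth factor = 1.0897 × 1.0443 × 1.0735 × 1.0820 = 1.321787
Real growth factor = 1.160720 / 1.321787 = 0.878144
Total real return = 0.878144 − 1 → -12.186%.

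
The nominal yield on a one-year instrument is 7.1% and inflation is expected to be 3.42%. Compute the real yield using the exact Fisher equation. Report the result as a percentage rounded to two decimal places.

3.56%

By the Fisher relation, 1 + r = (1 + i)/(1 + π).
1 + r = 1.07100 / 1.03420 = 1.035583
r = 1.035583 − 1 = 3.5583%, i.e. 3.56%.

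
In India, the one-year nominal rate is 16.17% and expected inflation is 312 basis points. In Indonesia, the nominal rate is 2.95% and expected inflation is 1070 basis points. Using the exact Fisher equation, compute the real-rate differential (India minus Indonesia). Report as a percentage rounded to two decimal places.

India: (1 + 0.1617)/(1 + 0.0312) − 1 = 12.6552%
Indonesia: (1 + 0.0295)/(1 + 0.1070) − 1 = -7.0009%
Differential = 12.6552% − (-7.0009%) = 19.6561% → 19.66%.

19.66%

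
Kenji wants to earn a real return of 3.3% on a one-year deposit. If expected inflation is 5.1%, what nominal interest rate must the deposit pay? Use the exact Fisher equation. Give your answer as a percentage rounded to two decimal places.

(1 + i) = (1 + r)(1 + π) = 1.03300 × 1.05100 = 1.085683
i = 1.085683 − 1, so the required nominal rate is 8.57%.

8.57%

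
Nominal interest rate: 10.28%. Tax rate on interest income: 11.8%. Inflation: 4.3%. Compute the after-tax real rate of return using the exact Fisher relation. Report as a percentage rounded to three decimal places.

After-tax nominal return = 10.28% × (1 − 0.118) = 9.06696%.
1 + r = 1.0906696 / 1.04300 = 1.045704
After-tax real rate = 1.045704 − 1 → 4.570%.

4.570%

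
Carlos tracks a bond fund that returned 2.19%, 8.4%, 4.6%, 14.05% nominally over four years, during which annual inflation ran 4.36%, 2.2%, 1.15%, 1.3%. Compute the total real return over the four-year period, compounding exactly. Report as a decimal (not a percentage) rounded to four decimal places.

Compound the nominal returns: 1.0219 × 1.0840 × 1.0460 × 1.1405 = 1.321492.
Compound inflation: 1.0436 × 1.0220 × 1.0115 × 1.0130 = 1.092849.
Deflate: 1.321492 / 1.092849 = 1.209217.
Total real return = 1.209217 − 1 → 0.2092.

0.2092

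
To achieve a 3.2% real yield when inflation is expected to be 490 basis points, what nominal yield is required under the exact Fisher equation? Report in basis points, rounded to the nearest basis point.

(1 + i) = (1 + r)(1 + π) = 1.03200 × 1.04900 = 1.082568
i = 1.082568 − 1, so the required nominal rate is 826 basis points.

826 basis points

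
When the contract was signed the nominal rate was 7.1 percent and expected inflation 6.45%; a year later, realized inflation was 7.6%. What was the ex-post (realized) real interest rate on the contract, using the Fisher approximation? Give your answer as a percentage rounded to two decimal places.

-0.50%

Ex-post: 7.1% − 7.6% = -0.500%
So the realized real rate is -0.50%.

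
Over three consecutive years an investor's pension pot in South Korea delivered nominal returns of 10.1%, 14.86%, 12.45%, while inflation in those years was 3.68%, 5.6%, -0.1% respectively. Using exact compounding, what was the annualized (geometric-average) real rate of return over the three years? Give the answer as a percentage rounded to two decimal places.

9.14%

Compound the nominal returns: 1.1010 × 1.1486 × 1.1245 = 1.42205237.
Compound inflation: 1.0368 × 1.0560 × 0.9990 = 1.09376594.
Deflate: 1.42205237 / 1.09376594 = 1.30014322.
Annualized real rate = 1.30014322^(1/3) − 1 = 9.1433% → 9.14%.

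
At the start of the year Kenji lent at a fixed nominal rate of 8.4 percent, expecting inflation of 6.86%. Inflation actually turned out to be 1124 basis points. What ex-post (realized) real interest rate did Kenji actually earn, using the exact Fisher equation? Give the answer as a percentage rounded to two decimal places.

Ex-post: (1 + 0.0840)/(1 + 0.1124) − 1 = -2.5530%
So the realized real rate is -2.55%.

-2.55%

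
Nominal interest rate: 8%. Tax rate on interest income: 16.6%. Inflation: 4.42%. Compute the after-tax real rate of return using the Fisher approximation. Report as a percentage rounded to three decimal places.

After-tax nominal return = 8% × (1 − 0.166) = 6.6720%.
r ≈ 6.6720% − 4.42% → 2.252%.

2.252%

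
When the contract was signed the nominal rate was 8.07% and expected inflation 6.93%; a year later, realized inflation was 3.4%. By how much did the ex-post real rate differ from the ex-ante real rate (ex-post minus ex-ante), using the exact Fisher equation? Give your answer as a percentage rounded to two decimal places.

3.45%

Ex-ante: (1 + 0.0807)/(1 + 0.0693) − 1 = 1.0661%
Ex-post: (1 + 0.0807)/(1 + 0.0340) − 1 = 4.5164%
Difference (ex-post − ex-ante) = 3.4503% → 3.45%.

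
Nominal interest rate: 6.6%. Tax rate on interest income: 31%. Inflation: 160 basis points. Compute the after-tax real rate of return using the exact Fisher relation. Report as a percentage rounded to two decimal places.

After-tax nominal return = 6.6% × (1 − 0.31) = 4.5540%.
1 + r = 1.04554 / 1.01600 = 1.029075
After-tax real rate = 1.029075 − 1 → 2.91%.

2.91%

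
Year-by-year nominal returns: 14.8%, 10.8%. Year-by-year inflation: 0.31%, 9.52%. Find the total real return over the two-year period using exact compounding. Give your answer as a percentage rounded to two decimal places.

15.78%

Compound the nominal returns: 1.1480 × 1.1080 = 1.271984.
Compound inflation: 1.0031 × 1.0952 = 1.098595.
Deflate: 1.271984 / 1.098595 = 1.157828.
Total real return = 1.157828 − 1 → 15.78%.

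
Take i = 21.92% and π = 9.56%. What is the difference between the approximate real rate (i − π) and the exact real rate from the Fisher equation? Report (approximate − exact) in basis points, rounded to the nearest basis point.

108 basis points

Approximate: r ≈ 21.920% − 9.560% = 12.3600%
Exact: (1 + 0.2192)/(1 + 0.0956) − 1 = 11.2815%
Error = 12.3600% − 11.2815% = 1.0785% → 108 basis points.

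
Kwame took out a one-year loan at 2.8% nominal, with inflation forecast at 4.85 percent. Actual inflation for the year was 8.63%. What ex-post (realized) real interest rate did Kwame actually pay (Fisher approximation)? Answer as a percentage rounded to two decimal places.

Ex-post: 2.8% − 8.63% = -5.830%
So the realized real rate is -5.83%.

-5.83%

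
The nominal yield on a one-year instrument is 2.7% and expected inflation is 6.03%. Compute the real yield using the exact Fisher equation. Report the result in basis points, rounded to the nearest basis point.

By the Fisher equation, 1 + r = (1 + i)/(1 + π).
1 + r = 1.02700 / 1.06030 = 0.968594
r = 0.968594 − 1 = -3.1406%, i.e. -314 basis points.

-314 basis points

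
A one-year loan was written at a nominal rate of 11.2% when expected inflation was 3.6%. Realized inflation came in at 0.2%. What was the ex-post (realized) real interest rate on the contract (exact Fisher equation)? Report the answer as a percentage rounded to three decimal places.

Ex-post: (1 + 0.1120)/(1 + 0.0020) − 1 = 10.9780%
So the realized real rate is 10.978%.

10.978%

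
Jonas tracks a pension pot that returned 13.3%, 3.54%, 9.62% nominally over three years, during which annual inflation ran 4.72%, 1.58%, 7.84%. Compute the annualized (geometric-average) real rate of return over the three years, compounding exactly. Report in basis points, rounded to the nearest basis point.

Nominal growth factor = 1.1330 × 1.0354 × 1.0962 = 1.28596121
Price-level growth factor = 1.0472 × 1.0158 × 1.0784 = 1.14714343
Real growth factor = 1.28596121 / 1.14714343 = 1.12101170
Annualized real rate = 1.12101170^(1/3) − 1 = 3.8811% → 388 basis points.

388 basis points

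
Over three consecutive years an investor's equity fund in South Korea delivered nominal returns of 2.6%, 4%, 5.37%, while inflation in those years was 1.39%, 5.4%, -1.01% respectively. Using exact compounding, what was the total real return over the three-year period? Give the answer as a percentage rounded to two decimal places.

6.28%

Nominal growth factor = 1.0260 × 1.0400 × 1.0537 = 1.124340
Price-level growth factor = 1.0139 × 1.0540 × 0.9899 = 1.057857
Real growth factor = 1.124340 / 1.057857 = 1.062847
Total real return = 1.062847 − 1 → 6.28%.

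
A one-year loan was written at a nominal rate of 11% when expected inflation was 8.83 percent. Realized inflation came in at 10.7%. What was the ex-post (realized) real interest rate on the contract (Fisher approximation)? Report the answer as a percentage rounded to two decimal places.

Ex-post: 11% − 10.7% = 0.300%
So the realized real rate is 0.30%.

0.30%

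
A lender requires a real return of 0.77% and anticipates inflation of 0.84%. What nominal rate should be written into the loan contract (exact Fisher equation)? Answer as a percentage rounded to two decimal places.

1.62%

(1 + i) = (1 + r)(1 + π) = 1.00770 × 1.00840 = 1.01616468
i = 1.01616468 − 1, so the required nominal rate is 1.62%.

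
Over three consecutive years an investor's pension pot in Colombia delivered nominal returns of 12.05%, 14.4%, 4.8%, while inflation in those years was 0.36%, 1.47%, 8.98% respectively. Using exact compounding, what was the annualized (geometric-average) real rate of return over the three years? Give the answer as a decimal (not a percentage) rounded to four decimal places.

Nominal growth factor = 1.1205 × 1.1440 × 1.0480 = 1.34338090
Price-level growth factor = 1.0036 × 1.0147 × 1.0898 = 1.10980101
Real growth factor = 1.34338090 / 1.10980101 = 1.21047006
Annualized real rate = 1.21047006^(1/3) − 1 = 6.5740% → 0.0657.

0.0657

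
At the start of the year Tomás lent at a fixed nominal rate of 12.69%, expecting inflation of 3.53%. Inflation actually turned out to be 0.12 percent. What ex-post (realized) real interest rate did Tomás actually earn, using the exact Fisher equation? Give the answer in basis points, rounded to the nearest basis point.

Ex-post: (1 + 0.1269)/(1 + 0.0012) − 1 = 12.5549%
So the realized real rate is 1255 basis points.

1255 basis points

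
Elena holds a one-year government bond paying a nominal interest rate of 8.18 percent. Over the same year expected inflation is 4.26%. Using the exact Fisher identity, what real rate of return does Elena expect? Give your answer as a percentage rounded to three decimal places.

3.760%

By the Fisher identity, 1 + r = (1 + i)/(1 + π).
1 + r = 1.08180 / 1.04260 = 1.037598
r = 1.037598 − 1 = 3.7598%, i.e. 3.760%.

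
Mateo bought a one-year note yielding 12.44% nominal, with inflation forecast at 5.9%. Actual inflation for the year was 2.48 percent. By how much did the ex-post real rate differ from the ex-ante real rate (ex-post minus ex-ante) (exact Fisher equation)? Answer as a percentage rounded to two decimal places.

Ex-ante: (1 + 0.1244)/(1 + 0.0590) − 1 = 6.1756%
Ex-post: (1 + 0.1244)/(1 + 0.0248) − 1 = 9.7190%
Difference (ex-post − ex-ante) = 3.5433% → 3.54%.

3.54%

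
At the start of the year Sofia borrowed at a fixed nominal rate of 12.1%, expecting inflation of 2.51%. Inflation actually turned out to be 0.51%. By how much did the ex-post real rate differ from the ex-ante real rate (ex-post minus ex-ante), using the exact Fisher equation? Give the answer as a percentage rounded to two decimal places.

Ex-ante: (1 + 0.1210)/(1 + 0.0251) − 1 = 9.3552%
Ex-post: (1 + 0.1210)/(1 + 0.0051) − 1 = 11.5312%
Difference (ex-post − ex-ante) = 2.1760% → 2.18%.

2.18%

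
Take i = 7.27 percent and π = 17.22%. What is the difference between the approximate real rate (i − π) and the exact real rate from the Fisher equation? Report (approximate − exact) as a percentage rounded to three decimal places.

Approximate: r ≈ 7.270% − 17.220% = -9.9500%
Exact: (1 + 0.0727)/(1 + 0.1722) − 1 = -8.4883%
Error = -9.9500% − (-8.4883%) = -1.4617% → -1.462%.

-1.462%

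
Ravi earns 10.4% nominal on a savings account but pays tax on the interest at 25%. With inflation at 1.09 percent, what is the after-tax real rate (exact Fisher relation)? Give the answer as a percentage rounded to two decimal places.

6.64%

After-tax nominal return = 10.4% × (1 − 0.25) = 7.8000%.
1 + r = 1.07800 / 1.01090 = 1.066376
After-tax real rate = 1.066376 − 1 → 6.64%.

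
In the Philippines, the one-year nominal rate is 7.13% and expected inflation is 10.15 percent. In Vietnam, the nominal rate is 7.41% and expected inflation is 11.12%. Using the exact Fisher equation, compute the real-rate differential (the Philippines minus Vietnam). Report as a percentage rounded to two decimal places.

The Philippines: (1 + 0.0713)/(1 + 0.1015) − 1 = -2.7417%
Vietnam: (1 + 0.0741)/(1 + 0.1112) − 1 = -3.3387%
Differential = -2.7417% − (-3.3387%) = 0.5970% → 0.60%.

0.60%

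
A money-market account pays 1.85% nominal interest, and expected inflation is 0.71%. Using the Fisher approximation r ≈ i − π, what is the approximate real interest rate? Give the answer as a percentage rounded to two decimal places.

1.14%

r ≈ i − π = 1.85% − 0.71% = 1.14%.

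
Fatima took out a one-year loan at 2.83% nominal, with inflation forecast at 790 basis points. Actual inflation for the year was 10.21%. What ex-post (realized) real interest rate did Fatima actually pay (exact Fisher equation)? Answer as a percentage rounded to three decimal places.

-6.696%

Ex-post: (1 + 0.0283)/(1 + 0.1021) − 1 = -6.6963%
So the realized real rate is -6.696%.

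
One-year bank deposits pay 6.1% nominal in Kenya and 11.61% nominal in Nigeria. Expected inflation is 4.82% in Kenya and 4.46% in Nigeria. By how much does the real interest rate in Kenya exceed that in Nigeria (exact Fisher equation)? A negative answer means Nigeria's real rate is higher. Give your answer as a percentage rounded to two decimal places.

Kenya: (1 + 0.0610)/(1 + 0.0482) − 1 = 1.2211%
Nigeria: (1 + 0.1161)/(1 + 0.0446) − 1 = 6.8447%
Differential = 1.2211% − 6.8447% = -5.6236% → -5.62%.

-5.62%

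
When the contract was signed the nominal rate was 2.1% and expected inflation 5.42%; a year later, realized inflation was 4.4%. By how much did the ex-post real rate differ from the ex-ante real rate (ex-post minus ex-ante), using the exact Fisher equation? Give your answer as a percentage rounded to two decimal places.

0.95%

Ex-ante: (1 + 0.0210)/(1 + 0.0542) − 1 = -3.1493%
Ex-post: (1 + 0.0210)/(1 + 0.0440) − 1 = -2.2031%
Difference (ex-post − ex-ante) = 0.9462% → 0.95%.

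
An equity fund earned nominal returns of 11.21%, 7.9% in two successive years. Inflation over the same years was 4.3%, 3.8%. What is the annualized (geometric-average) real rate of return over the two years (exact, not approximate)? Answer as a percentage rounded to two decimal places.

5.28%

Nominal growth factor = 1.1121 × 1.0790 = 1.19995590
Price-level growth factor = 1.0430 × 1.0380 = 1.08263400
Real growth factor = 1.19995590 / 1.08263400 = 1.10836709
Annualized real rate = 1.10836709^(1/2) − 1 = 5.2790% → 5.28%.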